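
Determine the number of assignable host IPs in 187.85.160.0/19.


Host bits = 32 - 19 = 13
Total addresses = 2^13 = 8192
Usable = total - 2 (network and broadcast)
Usable hosts: 8190


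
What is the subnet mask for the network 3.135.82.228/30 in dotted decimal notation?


/30 means 30 network bits, 2 host bits
Binary: 11111111111111111111111111111100
Mask: 255.255.255.252


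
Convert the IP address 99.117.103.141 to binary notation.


99 = 01100011
117 = 01110101
103 = 01100111
141 = 10001101
Binary: 01100011.01110101.01100111.10001101


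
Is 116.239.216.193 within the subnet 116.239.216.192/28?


Subnet network: 116.239.216.192
Test IP AND mask: 116.239.216.192
Yes, 116.239.216.193 is in 116.239.216.192/28


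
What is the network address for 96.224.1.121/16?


IP:   01100000.11100000.00000001.01111001
Mask: 11111111.11111111.00000000.00000000
AND operation:
Net:  01100000.11100000.00000000.00000000
Network: 96.224.0.0/16


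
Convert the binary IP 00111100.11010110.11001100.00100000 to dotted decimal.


00111100 = 60
11010110 = 214
11001100 = 204
00100000 = 32
IP: 60.214.204.32


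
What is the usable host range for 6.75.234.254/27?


Network: 6.75.234.224
Broadcast: 6.75.234.255
First usable = network + 1
Last usable = broadcast - 1
Range: 6.75.234.225 to 6.75.234.254


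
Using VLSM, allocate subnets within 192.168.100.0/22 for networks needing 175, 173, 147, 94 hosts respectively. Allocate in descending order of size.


175 hosts -> /24 (254 usable): 192.168.100.0/24
173 hosts -> /24 (254 usable): 192.168.101.0/24
147 hosts -> /24 (254 usable): 192.168.102.0/24
94 hosts -> /25 (126 usable): 192.168.103.0/25
Allocation: 192.168.100.0/24 (175 hosts, 254 usable); 192.168.101.0/24 (173 hosts, 254 usable); 192.168.102.0/24 (147 hosts, 254 usable); 192.168.103.0/25 (94 hosts, 126 usable)


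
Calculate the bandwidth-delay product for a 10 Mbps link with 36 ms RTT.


BDP = bandwidth * RTT
= 10 Mbps * 36 ms
= 10 * 1e6 * 36 / 1000 bits
= 360000 bits
= 45000 bytes
= 43.9453 KB
BDP = 360000 bits (45000 bytes)


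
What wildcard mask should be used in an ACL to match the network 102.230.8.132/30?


Subnet mask: 255.255.255.252
Wildcard = 255.255.255.255 - subnet mask
255 - 255 = 0
255 - 255 = 0
255 - 255 = 0
255 - 252 = 3
Wildcard: 0.0.0.3


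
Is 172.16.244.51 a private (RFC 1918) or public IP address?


RFC 1918 private ranges:
  10.0.0.0/8 (10.0.0.0 - 10.255.255.255)
  172.16.0.0/12 (172.16.0.0 - 172.31.255.255)
  192.168.0.0/16 (192.168.0.0 - 192.168.255.255)
Private (in 172.16.0.0/12)


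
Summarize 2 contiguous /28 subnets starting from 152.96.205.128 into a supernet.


Original prefix: /28
Number of subnets: 2 = 2^1
New prefix = 28 - 1 = 27
Supernet: 152.96.205.128/27


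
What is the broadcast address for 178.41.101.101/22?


Network: 178.41.100.0/22
Host bits = 10
Set all host bits to 1:
Broadcast: 178.41.103.255


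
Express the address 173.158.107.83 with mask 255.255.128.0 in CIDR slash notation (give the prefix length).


Binary: 11111111.11111111.10000000.00000000
Count leading 1s
Prefix: /17


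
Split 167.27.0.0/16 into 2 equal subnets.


New prefix = 16 + 1 = 17
Each subnet has 32768 addresses
  167.27.0.0/17
  167.27.128.0/17
Subnets: 167.27.0.0/17, 167.27.128.0/17


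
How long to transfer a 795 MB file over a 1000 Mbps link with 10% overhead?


Effective throughput = 1000 * (1 - 10/100) = 900 Mbps
File size in Mb = 795 * 8 = 6360 Mb
Time = 6360 / 900
Time = 7.0667 seconds


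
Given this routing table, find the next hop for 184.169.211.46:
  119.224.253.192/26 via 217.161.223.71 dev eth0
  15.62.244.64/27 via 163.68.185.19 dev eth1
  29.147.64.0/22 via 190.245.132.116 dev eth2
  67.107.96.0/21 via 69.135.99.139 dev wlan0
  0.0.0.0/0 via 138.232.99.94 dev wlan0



Longest prefix match for 184.169.211.46:
  /26 119.224.253.192: no
  /27 15.62.244.64: no
  /22 29.147.64.0: no
  /21 67.107.96.0: no
  /0 0.0.0.0: MATCH
Selected: next-hop 138.232.99.94 via wlan0 (matched /0)


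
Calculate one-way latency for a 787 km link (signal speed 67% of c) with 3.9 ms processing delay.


Speed = 0.67 * 3e5 km/s = 201000 km/s
Propagation delay = 787 / 201000 = 0.0039 s = 3.9154 ms
Processing delay = 3.9 ms
Total one-way latency = 7.8154 ms


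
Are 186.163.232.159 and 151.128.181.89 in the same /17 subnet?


Mask: 255.255.128.0
186.163.232.159 AND mask = 186.163.128.0
151.128.181.89 AND mask = 151.128.128.0
No, different subnets (186.163.128.0 vs 151.128.128.0)


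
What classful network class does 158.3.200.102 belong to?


First octet: 158
Binary: 10011110
10xxxxxx -> Class B (128-191)
Class B, default mask 255.255.0.0 (/16)


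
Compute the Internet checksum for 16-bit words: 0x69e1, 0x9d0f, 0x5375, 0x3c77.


Sum all words (with carry folding):
+ 0x69e1 = 0x69e1
+ 0x9d0f = 0x06f1
+ 0x5375 = 0x5a66
+ 0x3c77 = 0x96dd
One's complement: ~0x96dd
Checksum = 0x6922


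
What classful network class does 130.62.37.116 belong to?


First octet: 130
Binary: 10000010
10xxxxxx -> Class B (128-191)
Class B, default mask 255.255.0.0 (/16)


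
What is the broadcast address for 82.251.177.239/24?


Network: 82.251.177.0/24
Host bits = 8
Set all host bits to 1:
Broadcast: 82.251.177.255


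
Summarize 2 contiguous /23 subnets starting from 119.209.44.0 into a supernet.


Original prefix: /23
Number of subnets: 2 = 2^1
New prefix = 23 - 1 = 22
Supernet: 119.209.44.0/22


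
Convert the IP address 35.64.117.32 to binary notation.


35 = 00100011
64 = 01000000
117 = 01110101
32 = 00100000
Binary: 00100011.01000000.01110101.00100000


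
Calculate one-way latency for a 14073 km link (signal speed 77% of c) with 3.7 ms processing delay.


Speed = 0.77 * 3e5 km/s = 231000 km/s
Propagation delay = 14073 / 231000 = 0.0609 s = 60.9221 ms
Processing delay = 3.7 ms
Total one-way latency = 64.6221 ms


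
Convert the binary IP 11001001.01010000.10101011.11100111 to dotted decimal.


11001001 = 201
01010000 = 80
10101011 = 171
11100111 = 231
IP: 201.80.171.231


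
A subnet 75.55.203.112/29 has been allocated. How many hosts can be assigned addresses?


Host bits = 32 - 29 = 3
Total addresses = 2^3 = 8
Usable = total - 2 (network and broadcast)
Usable hosts: 6


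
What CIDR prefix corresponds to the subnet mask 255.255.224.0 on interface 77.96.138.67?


Binary: 11111111.11111111.11100000.00000000
Count leading 1s
Prefix: /19


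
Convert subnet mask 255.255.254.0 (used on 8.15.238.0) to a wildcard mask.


Subnet mask: 255.255.254.0
Wildcard = 255.255.255.255 - subnet mask
255 - 255 = 0
255 - 255 = 0
255 - 254 = 1
255 - 0 = 255
Wildcard: 0.0.1.255


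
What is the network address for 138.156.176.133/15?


IP:   10001010.10011100.10110000.10000101
Mask: 11111111.11111110.00000000.00000000
AND operation:
Net:  10001010.10011100.00000000.00000000
Network: 138.156.0.0/15


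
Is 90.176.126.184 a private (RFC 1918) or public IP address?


RFC 1918 private ranges:
  10.0.0.0/8 (10.0.0.0 - 10.255.255.255)
  172.16.0.0/12 (172.16.0.0 - 172.31.255.255)
  192.168.0.0/16 (192.168.0.0 - 192.168.255.255)
Public (not in any RFC 1918 range)


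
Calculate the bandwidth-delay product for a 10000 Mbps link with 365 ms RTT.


BDP = bandwidth * RTT
= 10000 Mbps * 365 ms
= 10000 * 1e6 * 365 / 1000 bits
= 3650000000 bits
= 456250000 bytes
= 445556.6406 KB
BDP = 3650000000 bits (456250000 bytes)


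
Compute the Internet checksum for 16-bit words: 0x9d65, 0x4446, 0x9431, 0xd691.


Sum all words (with carry folding):
+ 0x9d65 = 0x9d65
+ 0x4446 = 0xe1ab
+ 0x9431 = 0x75dd
+ 0xd691 = 0x4c6f
One's complement: ~0x4c6f
Checksum = 0xb390


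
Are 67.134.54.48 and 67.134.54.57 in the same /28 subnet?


Mask: 255.255.255.240
67.134.54.48 AND mask = 67.134.54.48
67.134.54.57 AND mask = 67.134.54.48
Yes, same subnet (67.134.54.48)


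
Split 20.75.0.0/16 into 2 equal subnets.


New prefix = 16 + 1 = 17
Each subnet has 32768 addresses
  20.75.0.0/17
  20.75.128.0/17
Subnets: 20.75.0.0/17, 20.75.128.0/17


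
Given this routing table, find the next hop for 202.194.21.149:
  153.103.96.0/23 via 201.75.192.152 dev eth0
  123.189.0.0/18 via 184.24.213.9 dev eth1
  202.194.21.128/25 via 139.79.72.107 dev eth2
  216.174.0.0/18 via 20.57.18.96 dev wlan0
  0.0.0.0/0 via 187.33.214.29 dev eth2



Longest prefix match for 202.194.21.149:
  /23 153.103.96.0: no
  /18 123.189.0.0: no
  /25 202.194.21.128: MATCH
  /18 216.174.0.0: no
  /0 0.0.0.0: MATCH
Selected: next-hop 139.79.72.107 via eth2 (matched /25)


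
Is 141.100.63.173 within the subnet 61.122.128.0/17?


Subnet network: 61.122.128.0
Test IP AND mask: 141.100.0.0
No, 141.100.63.173 is not in 61.122.128.0/17


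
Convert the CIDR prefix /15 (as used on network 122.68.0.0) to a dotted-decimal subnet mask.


/15 means 15 network bits, 17 host bits
Binary: 11111111111111100000000000000000
Mask: 255.254.0.0


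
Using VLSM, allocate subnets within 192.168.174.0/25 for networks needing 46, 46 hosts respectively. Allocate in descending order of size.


46 hosts -> /26 (62 usable): 192.168.174.0/26
46 hosts -> /26 (62 usable): 192.168.174.64/26
Allocation: 192.168.174.0/26 (46 hosts, 62 usable); 192.168.174.64/26 (46 hosts, 62 usable)


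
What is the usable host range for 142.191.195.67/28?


Network: 142.191.195.64
Broadcast: 142.191.195.79
First usable = network + 1
Last usable = broadcast - 1
Range: 142.191.195.65 to 142.191.195.78


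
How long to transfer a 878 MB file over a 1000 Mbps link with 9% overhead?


Effective throughput = 1000 * (1 - 9/100) = 910 Mbps
File size in Mb = 878 * 8 = 7024 Mb
Time = 7024 / 910
Time = 7.7187 seconds


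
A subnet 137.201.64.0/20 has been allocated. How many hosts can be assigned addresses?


Host bits = 32 - 20 = 12
Total addresses = 2^12 = 4096
Usable = total - 2 (network and broadcast)
Usable hosts: 4094


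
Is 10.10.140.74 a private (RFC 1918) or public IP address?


RFC 1918 private ranges:
  10.0.0.0/8 (10.0.0.0 - 10.255.255.255)
  172.16.0.0/12 (172.16.0.0 - 172.31.255.255)
  192.168.0.0/16 (192.168.0.0 - 192.168.255.255)
Private (in 10.0.0.0/8)


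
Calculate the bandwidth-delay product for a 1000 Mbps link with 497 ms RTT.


BDP = bandwidth * RTT
= 1000 Mbps * 497 ms
= 1000 * 1e6 * 497 / 1000 bits
= 497000000 bits
= 62125000 bytes
= 60668.9453 KB
BDP = 497000000 bits (62125000 bytes)


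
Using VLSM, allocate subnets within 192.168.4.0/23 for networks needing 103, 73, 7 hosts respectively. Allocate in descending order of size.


103 hosts -> /25 (126 usable): 192.168.4.0/25
73 hosts -> /25 (126 usable): 192.168.4.128/25
7 hosts -> /28 (14 usable): 192.168.5.0/28
Allocation: 192.168.4.0/25 (103 hosts, 126 usable); 192.168.4.128/25 (73 hosts, 126 usable); 192.168.5.0/28 (7 hosts, 14 usable)


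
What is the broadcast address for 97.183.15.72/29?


Network: 97.183.15.72/29
Host bits = 3
Set all host bits to 1:
Broadcast: 97.183.15.79


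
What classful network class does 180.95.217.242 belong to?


First octet: 180
Binary: 10110100
10xxxxxx -> Class B (128-191)
Class B, default mask 255.255.0.0 (/16)


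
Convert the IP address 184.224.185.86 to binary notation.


184 = 10111000
224 = 11100000
185 = 10111001
86 = 01010110
Binary: 10111000.11100000.10111001.01010110


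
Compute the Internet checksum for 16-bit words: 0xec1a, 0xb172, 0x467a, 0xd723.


Sum all words (with carry folding):
+ 0xec1a = 0xec1a
+ 0xb172 = 0x9d8d
+ 0x467a = 0xe407
+ 0xd723 = 0xbb2b
One's complement: ~0xbb2b
Checksum = 0x44d4


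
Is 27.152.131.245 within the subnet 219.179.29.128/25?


Subnet network: 219.179.29.128
Test IP AND mask: 27.152.131.128
No, 27.152.131.245 is not in 219.179.29.128/25


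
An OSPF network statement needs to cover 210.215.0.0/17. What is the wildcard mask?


Subnet mask: 255.255.128.0
Wildcard = 255.255.255.255 - subnet mask
255 - 255 = 0
255 - 255 = 0
255 - 128 = 127
255 - 0 = 255
Wildcard: 0.0.127.255


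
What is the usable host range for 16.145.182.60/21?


Network: 16.145.176.0
Broadcast: 16.145.183.255
First usable = network + 1
Last usable = broadcast - 1
Range: 16.145.176.1 to 16.145.183.254


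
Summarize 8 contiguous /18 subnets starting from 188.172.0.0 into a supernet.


Original prefix: /18
Number of subnets: 8 = 2^3
New prefix = 18 - 3 = 15
Supernet: 188.172.0.0/15


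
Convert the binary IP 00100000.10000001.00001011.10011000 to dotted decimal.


00100000 = 32
10000001 = 129
00001011 = 11
10011000 = 152
IP: 32.129.11.152


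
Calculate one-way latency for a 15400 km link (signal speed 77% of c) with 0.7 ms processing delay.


Speed = 0.77 * 3e5 km/s = 231000 km/s
Propagation delay = 15400 / 231000 = 0.0667 s = 66.6667 ms
Processing delay = 0.7 ms
Total one-way latency = 67.3667 ms


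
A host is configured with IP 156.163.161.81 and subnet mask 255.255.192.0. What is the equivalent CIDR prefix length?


Binary: 11111111.11111111.11000000.00000000
Count leading 1s
Prefix: /18


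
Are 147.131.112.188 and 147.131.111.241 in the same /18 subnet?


Mask: 255.255.192.0
147.131.112.188 AND mask = 147.131.64.0
147.131.111.241 AND mask = 147.131.64.0
Yes, same subnet (147.131.64.0)


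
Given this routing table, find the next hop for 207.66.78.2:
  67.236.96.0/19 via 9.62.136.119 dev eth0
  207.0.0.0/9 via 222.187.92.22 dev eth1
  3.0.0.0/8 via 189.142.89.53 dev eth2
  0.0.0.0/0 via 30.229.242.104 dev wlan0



Longest prefix match for 207.66.78.2:
  /19 67.236.96.0: no
  /9 207.0.0.0: MATCH
  /8 3.0.0.0: no
  /0 0.0.0.0: MATCH
Selected: next-hop 222.187.92.22 via eth1 (matched /9)


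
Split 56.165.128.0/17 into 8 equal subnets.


New prefix = 17 + 3 = 20
Each subnet has 4096 addresses
  56.165.128.0/20
  56.165.144.0/20
  56.165.160.0/20
  56.165.176.0/20
  56.165.192.0/20
  56.165.208.0/20
  56.165.224.0/20
  56.165.240.0/20
Subnets: 56.165.128.0/20, 56.165.144.0/20, 56.165.160.0/20, 56.165.176.0/20, 56.165.192.0/20, 56.165.208.0/20, 56.165.224.0/20, 56.165.240.0/20


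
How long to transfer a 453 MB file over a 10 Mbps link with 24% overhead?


Effective throughput = 10 * (1 - 24/100) = 7.6 Mbps
File size in Mb = 453 * 8 = 3624 Mb
Time = 3624 / 7.6
Time = 476.8421 seconds


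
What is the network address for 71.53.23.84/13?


IP:   01000111.00110101.00010111.01010100
Mask: 11111111.11111000.00000000.00000000
AND operation:
Net:  01000111.00110000.00000000.00000000
Network: 71.48.0.0/13


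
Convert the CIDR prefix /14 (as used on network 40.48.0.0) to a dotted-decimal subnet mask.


/14 means 14 network bits, 18 host bits
Binary: 11111111111111000000000000000000
Mask: 255.252.0.0


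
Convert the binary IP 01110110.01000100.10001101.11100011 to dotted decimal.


01110110 = 118
01000100 = 68
10001101 = 141
11100011 = 227
IP: 118.68.141.227


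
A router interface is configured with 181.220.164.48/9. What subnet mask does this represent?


/9 means 9 network bits, 23 host bits
Binary: 11111111100000000000000000000000
Mask: 255.128.0.0


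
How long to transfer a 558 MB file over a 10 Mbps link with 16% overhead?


Effective throughput = 10 * (1 - 16/100) = 8.4 Mbps
File size in Mb = 558 * 8 = 4464 Mb
Time = 4464 / 8.4
Time = 531.4286 seconds


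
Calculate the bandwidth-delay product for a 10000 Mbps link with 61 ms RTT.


BDP = bandwidth * RTT
= 10000 Mbps * 61 ms
= 10000 * 1e6 * 61 / 1000 bits
= 610000000 bits
= 76250000 bytes
= 74462.8906 KB
BDP = 610000000 bits (76250000 bytes)


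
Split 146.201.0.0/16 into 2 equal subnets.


New prefix = 16 + 1 = 17
Each subnet has 32768 addresses
  146.201.0.0/17
  146.201.128.0/17
Subnets: 146.201.0.0/17, 146.201.128.0/17


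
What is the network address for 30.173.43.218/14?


IP:   00011110.10101101.00101011.11011010
Mask: 11111111.11111100.00000000.00000000
AND operation:
Net:  00011110.10101100.00000000.00000000
Network: 30.172.0.0/14


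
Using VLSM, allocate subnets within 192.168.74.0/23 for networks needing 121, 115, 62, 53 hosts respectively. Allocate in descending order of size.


121 hosts -> /25 (126 usable): 192.168.74.0/25
115 hosts -> /25 (126 usable): 192.168.74.128/25
62 hosts -> /26 (62 usable): 192.168.75.0/26
53 hosts -> /26 (62 usable): 192.168.75.64/26
Allocation: 192.168.74.0/25 (121 hosts, 126 usable); 192.168.74.128/25 (115 hosts, 126 usable); 192.168.75.0/26 (62 hosts, 62 usable); 192.168.75.64/26 (53 hosts, 62 usable)


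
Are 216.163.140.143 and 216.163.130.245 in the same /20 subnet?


Mask: 255.255.240.0
216.163.140.143 AND mask = 216.163.128.0
216.163.130.245 AND mask = 216.163.128.0
Yes, same subnet (216.163.128.0)


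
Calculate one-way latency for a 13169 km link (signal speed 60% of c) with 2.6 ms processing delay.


Speed = 0.6 * 3e5 km/s = 180000 km/s
Propagation delay = 13169 / 180000 = 0.0732 s = 73.1611 ms
Processing delay = 2.6 ms
Total one-way latency = 75.7611 ms


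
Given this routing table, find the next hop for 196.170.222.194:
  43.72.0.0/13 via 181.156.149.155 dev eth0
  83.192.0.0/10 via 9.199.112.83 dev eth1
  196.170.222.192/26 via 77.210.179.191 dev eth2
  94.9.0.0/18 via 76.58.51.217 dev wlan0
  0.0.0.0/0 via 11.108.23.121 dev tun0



Longest prefix match for 196.170.222.194:
  /13 43.72.0.0: no
  /10 83.192.0.0: no
  /26 196.170.222.192: MATCH
  /18 94.9.0.0: no
  /0 0.0.0.0: MATCH
Selected: next-hop 77.210.179.191 via eth2 (matched /26)


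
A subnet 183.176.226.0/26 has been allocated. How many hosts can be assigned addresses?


Host bits = 32 - 26 = 6
Total addresses = 2^6 = 64
Usable = total - 2 (network and broadcast)
Usable hosts: 62


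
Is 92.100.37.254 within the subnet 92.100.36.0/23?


Subnet network: 92.100.36.0
Test IP AND mask: 92.100.36.0
Yes, 92.100.37.254 is in 92.100.36.0/23


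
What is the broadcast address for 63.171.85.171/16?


Network: 63.171.0.0/16
Host bits = 16
Set all host bits to 1:
Broadcast: 63.171.255.255


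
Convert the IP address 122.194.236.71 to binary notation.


122 = 01111010
194 = 11000010
236 = 11101100
71 = 01000111
Binary: 01111010.11000010.11101100.01000111


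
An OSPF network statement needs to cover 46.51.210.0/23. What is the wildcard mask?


Subnet mask: 255.255.254.0
Wildcard = 255.255.255.255 - subnet mask
255 - 255 = 0
255 - 255 = 0
255 - 254 = 1
255 - 0 = 255
Wildcard: 0.0.1.255


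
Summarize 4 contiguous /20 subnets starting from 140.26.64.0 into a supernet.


Original prefix: /20
Number of subnets: 4 = 2^2
New prefix = 20 - 2 = 18
Supernet: 140.26.64.0/18


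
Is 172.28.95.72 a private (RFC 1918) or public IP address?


RFC 1918 private ranges:
  10.0.0.0/8 (10.0.0.0 - 10.255.255.255)
  172.16.0.0/12 (172.16.0.0 - 172.31.255.255)
  192.168.0.0/16 (192.168.0.0 - 192.168.255.255)
Private (in 172.16.0.0/12)


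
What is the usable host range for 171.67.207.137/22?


Network: 171.67.204.0
Broadcast: 171.67.207.255
First usable = network + 1
Last usable = broadcast - 1
Range: 171.67.204.1 to 171.67.207.254


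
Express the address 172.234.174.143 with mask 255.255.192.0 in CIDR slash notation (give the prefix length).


Binary: 11111111.11111111.11000000.00000000
Count leading 1s
Prefix: /18


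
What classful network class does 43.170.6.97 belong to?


First octet: 43
Binary: 00101011
0xxxxxxx -> Class A (1-126)
Class A, default mask 255.0.0.0 (/8)


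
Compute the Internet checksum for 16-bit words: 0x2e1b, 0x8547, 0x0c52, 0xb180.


Sum all words (with carry folding):
+ 0x2e1b = 0x2e1b
+ 0x8547 = 0xb362
+ 0x0c52 = 0xbfb4
+ 0xb180 = 0x7135
One's complement: ~0x7135
Checksum = 0x8eca


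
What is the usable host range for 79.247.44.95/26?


Network: 79.247.44.64
Broadcast: 79.247.44.127
First usable = network + 1
Last usable = broadcast - 1
Range: 79.247.44.65 to 79.247.44.126


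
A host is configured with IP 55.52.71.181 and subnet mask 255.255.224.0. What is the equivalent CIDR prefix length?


Binary: 11111111.11111111.11100000.00000000
Count leading 1s
Prefix: /19


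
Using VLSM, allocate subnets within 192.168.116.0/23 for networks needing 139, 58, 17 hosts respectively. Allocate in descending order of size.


139 hosts -> /24 (254 usable): 192.168.116.0/24
58 hosts -> /26 (62 usable): 192.168.117.0/26
17 hosts -> /27 (30 usable): 192.168.117.64/27
Allocation: 192.168.116.0/24 (139 hosts, 254 usable); 192.168.117.0/26 (58 hosts, 62 usable); 192.168.117.64/27 (17 hosts, 30 usable)


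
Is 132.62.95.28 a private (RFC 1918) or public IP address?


RFC 1918 private ranges:
  10.0.0.0/8 (10.0.0.0 - 10.255.255.255)
  172.16.0.0/12 (172.16.0.0 - 172.31.255.255)
  192.168.0.0/16 (192.168.0.0 - 192.168.255.255)
Public (not in any RFC 1918 range)


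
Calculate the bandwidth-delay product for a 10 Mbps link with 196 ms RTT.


BDP = bandwidth * RTT
= 10 Mbps * 196 ms
= 10 * 1e6 * 196 / 1000 bits
= 1960000 bits
= 245000 bytes
= 239.2578 KB
BDP = 1960000 bits (245000 bytes)


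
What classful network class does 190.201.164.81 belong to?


First octet: 190
Binary: 10111110
10xxxxxx -> Class B (128-191)
Class B, default mask 255.255.0.0 (/16)


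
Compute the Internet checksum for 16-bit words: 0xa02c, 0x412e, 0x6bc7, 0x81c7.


Sum all words (with carry folding):
+ 0xa02c = 0xa02c
+ 0x412e = 0xe15a
+ 0x6bc7 = 0x4d22
+ 0x81c7 = 0xcee9
One's complement: ~0xcee9
Checksum = 0x3116


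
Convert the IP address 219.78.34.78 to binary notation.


219 = 11011011
78 = 01001110
34 = 00100010
78 = 01001110
Binary: 11011011.01001110.00100010.01001110


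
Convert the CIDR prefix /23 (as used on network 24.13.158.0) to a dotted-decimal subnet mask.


/23 means 23 network bits, 9 host bits
Binary: 11111111111111111111111000000000
Mask: 255.255.254.0


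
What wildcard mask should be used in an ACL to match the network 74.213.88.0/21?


Subnet mask: 255.255.248.0
Wildcard = 255.255.255.255 - subnet mask
255 - 255 = 0
255 - 255 = 0
255 - 248 = 7
255 - 0 = 255
Wildcard: 0.0.7.255


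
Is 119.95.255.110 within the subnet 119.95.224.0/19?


Subnet network: 119.95.224.0
Test IP AND mask: 119.95.224.0
Yes, 119.95.255.110 is in 119.95.224.0/19


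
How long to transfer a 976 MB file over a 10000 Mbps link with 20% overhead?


Effective throughput = 10000 * (1 - 20/100) = 8000 Mbps
File size in Mb = 976 * 8 = 7808 Mb
Time = 7808 / 8000
Time = 0.976 seconds


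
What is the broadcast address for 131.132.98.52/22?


Network: 131.132.96.0/22
Host bits = 10
Set all host bits to 1:
Broadcast: 131.132.99.255


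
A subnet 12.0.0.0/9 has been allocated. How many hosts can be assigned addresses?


Host bits = 32 - 9 = 23
Total addresses = 2^23 = 8388608
Usable = total - 2 (network and broadcast)
Usable hosts: 8388606


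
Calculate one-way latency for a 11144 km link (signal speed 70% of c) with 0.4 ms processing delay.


Speed = 0.7 * 3e5 km/s = 210000 km/s
Propagation delay = 11144 / 210000 = 0.0531 s = 53.0667 ms
Processing delay = 0.4 ms
Total one-way latency = 53.4667 ms


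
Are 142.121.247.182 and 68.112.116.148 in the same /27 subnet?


Mask: 255.255.255.224
142.121.247.182 AND mask = 142.121.247.160
68.112.116.148 AND mask = 68.112.116.128
No, different subnets (142.121.247.160 vs 68.112.116.128)


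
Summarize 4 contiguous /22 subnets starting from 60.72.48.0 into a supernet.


Original prefix: /22
Number of subnets: 4 = 2^2
New prefix = 22 - 2 = 20
Supernet: 60.72.48.0/20


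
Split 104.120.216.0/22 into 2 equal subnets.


New prefix = 22 + 1 = 23
Each subnet has 512 addresses
  104.120.216.0/23
  104.120.218.0/23
Subnets: 104.120.216.0/23, 104.120.218.0/23


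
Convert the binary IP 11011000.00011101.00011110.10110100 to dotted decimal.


11011000 = 216
00011101 = 29
00011110 = 30
10110100 = 180
IP: 216.29.30.180


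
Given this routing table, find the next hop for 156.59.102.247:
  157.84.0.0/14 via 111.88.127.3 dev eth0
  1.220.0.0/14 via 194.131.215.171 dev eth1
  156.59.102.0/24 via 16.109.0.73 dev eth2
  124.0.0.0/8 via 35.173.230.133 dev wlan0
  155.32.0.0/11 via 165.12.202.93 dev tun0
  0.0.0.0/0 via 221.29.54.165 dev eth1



Longest prefix match for 156.59.102.247:
  /14 157.84.0.0: no
  /14 1.220.0.0: no
  /24 156.59.102.0: MATCH
  /8 124.0.0.0: no
  /11 155.32.0.0: no
  /0 0.0.0.0: MATCH
Selected: next-hop 16.109.0.73 via eth2 (matched /24)


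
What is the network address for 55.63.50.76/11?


IP:   00110111.00111111.00110010.01001100
Mask: 11111111.11100000.00000000.00000000
AND operation:
Net:  00110111.00100000.00000000.00000000
Network: 55.32.0.0/11


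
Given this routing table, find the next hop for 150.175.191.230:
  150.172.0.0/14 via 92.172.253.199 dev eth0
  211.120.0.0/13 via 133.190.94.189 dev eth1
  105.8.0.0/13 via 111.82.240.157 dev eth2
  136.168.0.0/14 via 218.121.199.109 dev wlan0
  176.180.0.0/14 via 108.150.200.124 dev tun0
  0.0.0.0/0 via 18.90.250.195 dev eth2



Longest prefix match for 150.175.191.230:
  /14 150.172.0.0: MATCH
  /13 211.120.0.0: no
  /13 105.8.0.0: no
  /14 136.168.0.0: no
  /14 176.180.0.0: no
  /0 0.0.0.0: MATCH
Selected: next-hop 92.172.253.199 via eth0 (matched /14)


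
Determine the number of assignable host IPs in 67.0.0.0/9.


Host bits = 32 - 9 = 23
Total addresses = 2^23 = 8388608
Usable = total - 2 (network and broadcast)
Usable hosts: 8388606


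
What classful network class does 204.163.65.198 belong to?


First octet: 204
Binary: 11001100
110xxxxx -> Class C (192-223)
Class C, default mask 255.255.255.0 (/24)


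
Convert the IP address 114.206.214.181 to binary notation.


114 = 01110010
206 = 11001110
214 = 11010110
181 = 10110101
Binary: 01110010.11001110.11010110.10110101


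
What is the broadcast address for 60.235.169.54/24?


Network: 60.235.169.0/24
Host bits = 8
Set all host bits to 1:
Broadcast: 60.235.169.255


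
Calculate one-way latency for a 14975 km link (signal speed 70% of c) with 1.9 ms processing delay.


Speed = 0.7 * 3e5 km/s = 210000 km/s
Propagation delay = 14975 / 210000 = 0.0713 s = 71.3095 ms
Processing delay = 1.9 ms
Total one-way latency = 73.2095 ms


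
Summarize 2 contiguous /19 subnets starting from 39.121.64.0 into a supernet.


Original prefix: /19
Number of subnets: 2 = 2^1
New prefix = 19 - 1 = 18
Supernet: 39.121.64.0/18


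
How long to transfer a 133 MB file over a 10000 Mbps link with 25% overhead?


Effective throughput = 10000 * (1 - 25/100) = 7500 Mbps
File size in Mb = 133 * 8 = 1064 Mb
Time = 1064 / 7500
Time = 0.1419 seconds


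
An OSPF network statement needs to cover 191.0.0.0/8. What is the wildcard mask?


Subnet mask: 255.0.0.0
Wildcard = 255.255.255.255 - subnet mask
255 - 255 = 0
255 - 0 = 255
255 - 0 = 255
255 - 0 = 255
Wildcard: 0.255.255.255


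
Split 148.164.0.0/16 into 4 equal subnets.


New prefix = 16 + 2 = 18
Each subnet has 16384 addresses
  148.164.0.0/18
  148.164.64.0/18
  148.164.128.0/18
  148.164.192.0/18
Subnets: 148.164.0.0/18, 148.164.64.0/18, 148.164.128.0/18, 148.164.192.0/18


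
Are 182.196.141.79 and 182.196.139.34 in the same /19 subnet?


Mask: 255.255.224.0
182.196.141.79 AND mask = 182.196.128.0
182.196.139.34 AND mask = 182.196.128.0
Yes, same subnet (182.196.128.0)


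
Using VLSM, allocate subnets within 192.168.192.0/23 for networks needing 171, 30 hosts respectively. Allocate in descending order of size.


171 hosts -> /24 (254 usable): 192.168.192.0/24
30 hosts -> /27 (30 usable): 192.168.193.0/27
Allocation: 192.168.192.0/24 (171 hosts, 254 usable); 192.168.193.0/27 (30 hosts, 30 usable)


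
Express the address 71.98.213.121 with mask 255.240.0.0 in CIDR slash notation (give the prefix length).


Binary: 11111111.11110000.00000000.00000000
Count leading 1s
Prefix: /12


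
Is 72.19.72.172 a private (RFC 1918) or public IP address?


RFC 1918 private ranges:
  10.0.0.0/8 (10.0.0.0 - 10.255.255.255)
  172.16.0.0/12 (172.16.0.0 - 172.31.255.255)
  192.168.0.0/16 (192.168.0.0 - 192.168.255.255)
Public (not in any RFC 1918 range)


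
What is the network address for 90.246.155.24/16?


IP:   01011010.11110110.10011011.00011000
Mask: 11111111.11111111.00000000.00000000
AND operation:
Net:  01011010.11110110.00000000.00000000
Network: 90.246.0.0/16


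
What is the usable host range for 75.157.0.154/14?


Network: 75.156.0.0
Broadcast: 75.159.255.255
First usable = network + 1
Last usable = broadcast - 1
Range: 75.156.0.1 to 75.159.255.254


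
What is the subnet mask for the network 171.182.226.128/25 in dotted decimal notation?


/25 means 25 network bits, 7 host bits
Binary: 11111111111111111111111110000000
Mask: 255.255.255.128


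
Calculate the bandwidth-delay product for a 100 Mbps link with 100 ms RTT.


BDP = bandwidth * RTT
= 100 Mbps * 100 ms
= 100 * 1e6 * 100 / 1000 bits
= 10000000 bits
= 1250000 bytes
= 1220.7031 KB
BDP = 10000000 bits (1250000 bytes)


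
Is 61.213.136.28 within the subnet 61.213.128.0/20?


Subnet network: 61.213.128.0
Test IP AND mask: 61.213.128.0
Yes, 61.213.136.28 is in 61.213.128.0/20


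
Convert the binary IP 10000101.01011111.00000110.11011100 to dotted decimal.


10000101 = 133
01011111 = 95
00000110 = 6
11011100 = 220
IP: 133.95.6.220


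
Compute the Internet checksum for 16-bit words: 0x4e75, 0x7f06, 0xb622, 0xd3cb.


Sum all words (with carry folding):
+ 0x4e75 = 0x4e75
+ 0x7f06 = 0xcd7b
+ 0xb622 = 0x839e
+ 0xd3cb = 0x576a
One's complement: ~0x576a
Checksum = 0xa895


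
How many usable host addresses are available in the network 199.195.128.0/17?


Host bits = 32 - 17 = 15
Total addresses = 2^15 = 32768
Usable = total - 2 (network and broadcast)
Usable hosts: 32766


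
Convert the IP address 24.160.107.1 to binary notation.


24 = 00011000
160 = 10100000
107 = 01101011
1 = 00000001
Binary: 00011000.10100000.01101011.00000001


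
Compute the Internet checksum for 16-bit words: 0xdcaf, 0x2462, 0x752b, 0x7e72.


Sum all words (with carry folding):
+ 0xdcaf = 0xdcaf
+ 0x2462 = 0x0112
+ 0x752b = 0x763d
+ 0x7e72 = 0xf4af
One's complement: ~0xf4af
Checksum = 0x0b50


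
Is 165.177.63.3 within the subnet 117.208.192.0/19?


Subnet network: 117.208.192.0
Test IP AND mask: 165.177.32.0
No, 165.177.63.3 is not in 117.208.192.0/19


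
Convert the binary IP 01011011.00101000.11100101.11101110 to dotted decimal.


01011011 = 91
00101000 = 40
11100101 = 229
11101110 = 238
IP: 91.40.229.238


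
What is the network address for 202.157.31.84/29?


IP:   11001010.10011101.00011111.01010100
Mask: 11111111.11111111.11111111.11111000
AND operation:
Net:  11001010.10011101.00011111.01010000
Network: 202.157.31.80/29


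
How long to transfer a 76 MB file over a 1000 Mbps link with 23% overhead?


Effective throughput = 1000 * (1 - 23/100) = 770 Mbps
File size in Mb = 76 * 8 = 608 Mb
Time = 608 / 770
Time = 0.7896 seconds


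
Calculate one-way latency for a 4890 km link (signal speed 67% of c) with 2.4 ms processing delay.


Speed = 0.67 * 3e5 km/s = 201000 km/s
Propagation delay = 4890 / 201000 = 0.0243 s = 24.3284 ms
Processing delay = 2.4 ms
Total one-way latency = 26.7284 ms


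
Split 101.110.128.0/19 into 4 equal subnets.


New prefix = 19 + 2 = 21
Each subnet has 2048 addresses
  101.110.128.0/21
  101.110.136.0/21
  101.110.144.0/21
  101.110.152.0/21
Subnets: 101.110.128.0/21, 101.110.136.0/21, 101.110.144.0/21, 101.110.152.0/21


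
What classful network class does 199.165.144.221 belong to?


First octet: 199
Binary: 11000111
110xxxxx -> Class C (192-223)
Class C, default mask 255.255.255.0 (/24)


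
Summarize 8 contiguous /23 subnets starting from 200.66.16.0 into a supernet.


Original prefix: /23
Number of subnets: 8 = 2^3
New prefix = 23 - 3 = 20
Supernet: 200.66.16.0/20


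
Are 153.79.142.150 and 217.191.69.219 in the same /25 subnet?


Mask: 255.255.255.128
153.79.142.150 AND mask = 153.79.142.128
217.191.69.219 AND mask = 217.191.69.128
No, different subnets (153.79.142.128 vs 217.191.69.128)


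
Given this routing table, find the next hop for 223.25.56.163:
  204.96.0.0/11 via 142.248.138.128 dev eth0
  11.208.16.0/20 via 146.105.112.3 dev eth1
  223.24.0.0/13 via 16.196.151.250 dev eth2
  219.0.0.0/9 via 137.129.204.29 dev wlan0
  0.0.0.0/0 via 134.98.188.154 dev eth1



Longest prefix match for 223.25.56.163:
  /11 204.96.0.0: no
  /20 11.208.16.0: no
  /13 223.24.0.0: MATCH
  /9 219.0.0.0: no
  /0 0.0.0.0: MATCH
Selected: next-hop 16.196.151.250 via eth2 (matched /13)


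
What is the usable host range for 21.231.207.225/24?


Network: 21.231.207.0
Broadcast: 21.231.207.255
First usable = network + 1
Last usable = broadcast - 1
Range: 21.231.207.1 to 21.231.207.254


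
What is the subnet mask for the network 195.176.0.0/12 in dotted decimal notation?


/12 means 12 network bits, 20 host bits
Binary: 11111111111100000000000000000000
Mask: 255.240.0.0


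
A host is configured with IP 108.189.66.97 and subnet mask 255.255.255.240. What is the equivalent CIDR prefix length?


Binary: 11111111.11111111.11111111.11110000
Count leading 1s
Prefix: /28


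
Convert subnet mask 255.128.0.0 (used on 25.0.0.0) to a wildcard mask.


Subnet mask: 255.128.0.0
Wildcard = 255.255.255.255 - subnet mask
255 - 255 = 0
255 - 128 = 127
255 - 0 = 255
255 - 0 = 255
Wildcard: 0.127.255.255


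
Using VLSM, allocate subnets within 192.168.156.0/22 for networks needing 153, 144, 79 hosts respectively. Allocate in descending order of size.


153 hosts -> /24 (254 usable): 192.168.156.0/24
144 hosts -> /24 (254 usable): 192.168.157.0/24
79 hosts -> /25 (126 usable): 192.168.158.0/25
Allocation: 192.168.156.0/24 (153 hosts, 254 usable); 192.168.157.0/24 (144 hosts, 254 usable); 192.168.158.0/25 (79 hosts, 126 usable)


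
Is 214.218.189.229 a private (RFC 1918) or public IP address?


RFC 1918 private ranges:
  10.0.0.0/8 (10.0.0.0 - 10.255.255.255)
  172.16.0.0/12 (172.16.0.0 - 172.31.255.255)
  192.168.0.0/16 (192.168.0.0 - 192.168.255.255)
Public (not in any RFC 1918 range)


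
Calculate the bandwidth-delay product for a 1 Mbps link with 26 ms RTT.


BDP = bandwidth * RTT
= 1 Mbps * 26 ms
= 1 * 1e6 * 26 / 1000 bits
= 26000 bits
= 3250 bytes
= 3.1738 KB
BDP = 26000 bits (3250 bytes)


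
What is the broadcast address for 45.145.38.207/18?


Network: 45.145.0.0/18
Host bits = 14
Set all host bits to 1:
Broadcast: 45.145.63.255


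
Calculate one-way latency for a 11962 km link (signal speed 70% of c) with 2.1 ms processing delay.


Speed = 0.7 * 3e5 km/s = 210000 km/s
Propagation delay = 11962 / 210000 = 0.057 s = 56.9619 ms
Processing delay = 2.1 ms
Total one-way latency = 59.0619 ms


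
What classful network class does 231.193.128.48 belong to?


First octet: 231
Binary: 11100111
1110xxxx -> Class D (224-239)
Class D (multicast), default mask N/A


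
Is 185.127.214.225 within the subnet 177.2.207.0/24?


Subnet network: 177.2.207.0
Test IP AND mask: 185.127.214.0
No, 185.127.214.225 is not in 177.2.207.0/24


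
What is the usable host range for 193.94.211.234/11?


Network: 193.64.0.0
Broadcast: 193.95.255.255
First usable = network + 1
Last usable = broadcast - 1
Range: 193.64.0.1 to 193.95.255.254


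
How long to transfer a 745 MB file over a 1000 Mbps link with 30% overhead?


Effective throughput = 1000 * (1 - 30/100) = 700 Mbps
File size in Mb = 745 * 8 = 5960 Mb
Time = 5960 / 700
Time = 8.5143 seconds


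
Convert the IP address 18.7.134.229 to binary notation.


18 = 00010010
7 = 00000111
134 = 10000110
229 = 11100101
Binary: 00010010.00000111.10000110.11100101


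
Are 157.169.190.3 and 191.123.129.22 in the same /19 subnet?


Mask: 255.255.224.0
157.169.190.3 AND mask = 157.169.160.0
191.123.129.22 AND mask = 191.123.128.0
No, different subnets (157.169.160.0 vs 191.123.128.0)


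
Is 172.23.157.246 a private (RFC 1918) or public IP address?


RFC 1918 private ranges:
  10.0.0.0/8 (10.0.0.0 - 10.255.255.255)
  172.16.0.0/12 (172.16.0.0 - 172.31.255.255)
  192.168.0.0/16 (192.168.0.0 - 192.168.255.255)
Private (in 172.16.0.0/12)


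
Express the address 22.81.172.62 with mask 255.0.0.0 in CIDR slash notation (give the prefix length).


Binary: 11111111.00000000.00000000.00000000
Count leading 1s
Prefix: /8


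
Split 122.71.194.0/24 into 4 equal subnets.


New prefix = 24 + 2 = 26
Each subnet has 64 addresses
  122.71.194.0/26
  122.71.194.64/26
  122.71.194.128/26
  122.71.194.192/26
Subnets: 122.71.194.0/26, 122.71.194.64/26, 122.71.194.128/26, 122.71.194.192/26


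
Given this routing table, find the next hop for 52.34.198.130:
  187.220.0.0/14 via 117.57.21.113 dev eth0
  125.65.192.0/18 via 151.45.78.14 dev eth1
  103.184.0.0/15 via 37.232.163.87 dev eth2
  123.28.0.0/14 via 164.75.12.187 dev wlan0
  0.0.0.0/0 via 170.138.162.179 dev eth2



Longest prefix match for 52.34.198.130:
  /14 187.220.0.0: no
  /18 125.65.192.0: no
  /15 103.184.0.0: no
  /14 123.28.0.0: no
  /0 0.0.0.0: MATCH
Selected: next-hop 170.138.162.179 via eth2 (matched /0)


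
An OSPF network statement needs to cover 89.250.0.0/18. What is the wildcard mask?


Subnet mask: 255.255.192.0
Wildcard = 255.255.255.255 - subnet mask
255 - 255 = 0
255 - 255 = 0
255 - 192 = 63
255 - 0 = 255
Wildcard: 0.0.63.255


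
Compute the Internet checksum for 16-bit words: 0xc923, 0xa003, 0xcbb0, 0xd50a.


Sum all words (with carry folding):
+ 0xc923 = 0xc923
+ 0xa003 = 0x6927
+ 0xcbb0 = 0x34d8
+ 0xd50a = 0x09e3
One's complement: ~0x09e3
Checksum = 0xf61c


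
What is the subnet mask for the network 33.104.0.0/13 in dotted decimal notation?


/13 means 13 network bits, 19 host bits
Binary: 11111111111110000000000000000000
Mask: 255.248.0.0


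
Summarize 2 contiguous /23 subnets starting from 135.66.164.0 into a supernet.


Original prefix: /23
Number of subnets: 2 = 2^1
New prefix = 23 - 1 = 22
Supernet: 135.66.164.0/22


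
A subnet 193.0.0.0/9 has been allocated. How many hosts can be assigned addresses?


Host bits = 32 - 9 = 23
Total addresses = 2^23 = 8388608
Usable = total - 2 (network and broadcast)
Usable hosts: 8388606


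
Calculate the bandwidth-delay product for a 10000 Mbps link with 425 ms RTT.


BDP = bandwidth * RTT
= 10000 Mbps * 425 ms
= 10000 * 1e6 * 425 / 1000 bits
= 4250000000 bits
= 531250000 bytes
= 518798.8281 KB
BDP = 4250000000 bits (531250000 bytes)


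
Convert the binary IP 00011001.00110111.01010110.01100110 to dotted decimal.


00011001 = 25
00110111 = 55
01010110 = 86
01100110 = 102
IP: 25.55.86.102


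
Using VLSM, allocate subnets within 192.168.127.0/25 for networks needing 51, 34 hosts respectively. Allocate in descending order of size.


51 hosts -> /26 (62 usable): 192.168.127.0/26
34 hosts -> /26 (62 usable): 192.168.127.64/26
Allocation: 192.168.127.0/26 (51 hosts, 62 usable); 192.168.127.64/26 (34 hosts, 62 usable)


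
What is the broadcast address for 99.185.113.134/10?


Network: 99.128.0.0/10
Host bits = 22
Set all host bits to 1:
Broadcast: 99.191.255.255


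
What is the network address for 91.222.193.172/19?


IP:   01011011.11011110.11000001.10101100
Mask: 11111111.11111111.11100000.00000000
AND operation:
Net:  01011011.11011110.11000000.00000000
Network: 91.222.192.0/19


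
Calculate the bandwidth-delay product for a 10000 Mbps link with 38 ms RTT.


BDP = bandwidth * RTT
= 10000 Mbps * 38 ms
= 10000 * 1e6 * 38 / 1000 bits
= 380000000 bits
= 47500000 bytes
= 46386.7188 KB
BDP = 380000000 bits (47500000 bytes)


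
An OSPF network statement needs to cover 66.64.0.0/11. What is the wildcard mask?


Subnet mask: 255.224.0.0
Wildcard = 255.255.255.255 - subnet mask
255 - 255 = 0
255 - 224 = 31
255 - 0 = 255
255 - 0 = 255
Wildcard: 0.31.255.255
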